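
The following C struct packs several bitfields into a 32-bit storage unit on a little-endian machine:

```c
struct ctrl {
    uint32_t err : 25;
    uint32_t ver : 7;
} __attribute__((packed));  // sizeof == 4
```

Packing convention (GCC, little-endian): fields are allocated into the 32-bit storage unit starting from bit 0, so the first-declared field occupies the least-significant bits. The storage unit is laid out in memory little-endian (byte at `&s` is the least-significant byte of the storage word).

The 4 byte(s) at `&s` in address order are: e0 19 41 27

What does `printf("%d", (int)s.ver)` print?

19

[0]=0xe0 [1]=0x19 [2]=0x41 [3]=0x27 (little-endian) → word 0x274119e0
err:25 @ bit 0 → (0x274119e0>>0)&0x1ffffff = 0x14119e0
ver:7 @ bit 25 → (0x274119e0>>25)&0x7f = 0x13  ←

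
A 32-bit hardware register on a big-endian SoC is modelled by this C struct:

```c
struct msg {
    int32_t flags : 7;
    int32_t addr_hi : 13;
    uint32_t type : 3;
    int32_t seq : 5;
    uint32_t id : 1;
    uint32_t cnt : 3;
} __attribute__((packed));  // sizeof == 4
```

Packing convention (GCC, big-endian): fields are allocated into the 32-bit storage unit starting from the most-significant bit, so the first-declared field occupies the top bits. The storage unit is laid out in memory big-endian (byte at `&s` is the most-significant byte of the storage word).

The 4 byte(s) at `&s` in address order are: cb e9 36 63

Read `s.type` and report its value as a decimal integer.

3

[0]=0xcb [1]=0xe9 [2]=0x36 [3]=0x63 (big-endian) → word 0xcbe93663
flags [25+:7] = (word>>25) & 0x7f = 101
addr_hi [12+:13] = (word>>12) & 0x1fff = 7827
type [9+:3] = (word>>9) & 0x7 = 3  ←
seq [4+:5] = (word>>4) & 0x1f = 6
id [3+:1] = (word>>3) & 0x1 = 0
cnt [0+:3] = (word>>0) & 0x7 = 3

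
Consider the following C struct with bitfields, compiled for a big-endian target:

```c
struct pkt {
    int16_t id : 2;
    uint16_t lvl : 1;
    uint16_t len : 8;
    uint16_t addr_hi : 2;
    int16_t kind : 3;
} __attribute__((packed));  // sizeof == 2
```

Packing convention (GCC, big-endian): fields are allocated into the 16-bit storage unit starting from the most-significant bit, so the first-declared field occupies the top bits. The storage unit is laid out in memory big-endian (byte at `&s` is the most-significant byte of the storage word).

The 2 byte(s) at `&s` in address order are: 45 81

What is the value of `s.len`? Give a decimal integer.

44

[0]=0x45 [1]=0x81 (big-endian) → word 0x4581
id [14+:2] = (word>>14) & 0x3 = 1
lvl [13+:1] = (word>>13) & 0x1 = 0
len [5+:8] = (word>>5) & 0xff = 44  ←
addr_hi [3+:2] = (word>>3) & 0x3 = 0
kind [0+:3] = (word>>0) & 0x7 = 1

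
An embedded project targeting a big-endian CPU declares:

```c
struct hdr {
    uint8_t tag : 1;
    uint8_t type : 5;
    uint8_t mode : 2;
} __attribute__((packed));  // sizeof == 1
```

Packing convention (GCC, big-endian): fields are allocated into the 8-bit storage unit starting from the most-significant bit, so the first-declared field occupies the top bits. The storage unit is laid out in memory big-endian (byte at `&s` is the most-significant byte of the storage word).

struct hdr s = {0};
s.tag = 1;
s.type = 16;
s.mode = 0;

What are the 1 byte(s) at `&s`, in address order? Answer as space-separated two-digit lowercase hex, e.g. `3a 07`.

tag (1b) val=1 bits=0x1 at bit 7: 0x80
type (5b) val=16 bits=0x10 at bit 2: 0xc0
mode (2b) val=0 bits=0x0 at bit 0: 0xc0
word = 0xc0 → big-endian bytes:
  [0]=0xc0

c0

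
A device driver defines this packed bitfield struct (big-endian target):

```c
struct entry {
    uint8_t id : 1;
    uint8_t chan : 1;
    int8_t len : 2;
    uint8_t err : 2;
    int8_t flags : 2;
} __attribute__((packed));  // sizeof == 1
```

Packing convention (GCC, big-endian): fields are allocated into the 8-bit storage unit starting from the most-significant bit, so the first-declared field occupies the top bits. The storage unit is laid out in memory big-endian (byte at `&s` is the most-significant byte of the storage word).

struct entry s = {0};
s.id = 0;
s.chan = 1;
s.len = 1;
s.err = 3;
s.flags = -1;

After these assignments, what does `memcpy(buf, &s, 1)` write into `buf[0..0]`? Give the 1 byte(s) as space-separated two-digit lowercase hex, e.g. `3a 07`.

5f

[7+:1] id=0 & 0x1 = 0x0; word=0x00
[6+:1] chan=1 & 0x1 = 0x1; word=0x40
[4+:2] len=1 & 0x3 = 0x1; word=0x50
[2+:2] err=3 & 0x3 = 0x3; word=0x5c
[0+:2] flags=-1 & 0x3 = 0x3; word=0x5f
word = 0x5f → big-endian bytes:
  [0]=0x5f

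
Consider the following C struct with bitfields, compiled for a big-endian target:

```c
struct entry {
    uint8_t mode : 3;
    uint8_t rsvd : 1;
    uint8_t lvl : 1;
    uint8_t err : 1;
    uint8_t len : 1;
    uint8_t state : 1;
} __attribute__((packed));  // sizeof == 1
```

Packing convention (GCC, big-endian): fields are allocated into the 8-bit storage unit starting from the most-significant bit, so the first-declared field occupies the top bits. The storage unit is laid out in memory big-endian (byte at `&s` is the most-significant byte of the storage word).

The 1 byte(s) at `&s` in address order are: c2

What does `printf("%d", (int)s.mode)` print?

6

[0]=0xc2 (big-endian) → word 0xc2
mode [5+:3] = (word>>5) & 0x7 = 6  ←
rsvd [4+:1] = (word>>4) & 0x1 = 0
lvl [3+:1] = (word>>3) & 0x1 = 0
err [2+:1] = (word>>2) & 0x1 = 0
len [1+:1] = (word>>1) & 0x1 = 1
state [0+:1] = (word>>0) & 0x1 = 0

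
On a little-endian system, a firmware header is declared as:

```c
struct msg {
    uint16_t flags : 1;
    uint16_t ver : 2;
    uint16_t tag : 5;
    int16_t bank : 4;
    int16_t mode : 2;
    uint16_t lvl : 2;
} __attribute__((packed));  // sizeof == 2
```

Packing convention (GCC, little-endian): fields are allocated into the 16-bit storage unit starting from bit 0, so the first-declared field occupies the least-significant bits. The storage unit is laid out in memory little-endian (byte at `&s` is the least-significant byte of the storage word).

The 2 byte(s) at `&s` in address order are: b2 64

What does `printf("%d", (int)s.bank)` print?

[0]=0xb2 [1]=0x64 (little-endian) → word 0x64b2
flags:1 @ bit 0 → (0x64b2>>0)&0x1 = 0x0
ver:2 @ bit 1 → (0x64b2>>1)&0x3 = 0x1
tag:5 @ bit 3 → (0x64b2>>3)&0x1f = 0x16
bank:4 @ bit 8 → (0x64b2>>8)&0xf = 0x4  ←
mode:2 @ bit 12 → (0x64b2>>12)&0x3 = 0x2
lvl:2 @ bit 14 → (0x64b2>>14)&0x3 = 0x1
bank signed 4b, MSB=0: value = 4

4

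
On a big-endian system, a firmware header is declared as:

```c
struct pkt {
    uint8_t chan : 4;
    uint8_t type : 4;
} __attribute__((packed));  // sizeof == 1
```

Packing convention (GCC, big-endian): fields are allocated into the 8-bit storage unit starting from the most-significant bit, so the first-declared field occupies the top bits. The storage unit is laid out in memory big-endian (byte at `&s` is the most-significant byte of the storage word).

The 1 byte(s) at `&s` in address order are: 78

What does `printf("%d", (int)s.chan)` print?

7

[0]=0x78 (big-endian) → word 0x78
chan:4 @ bit 4 → (0x78>>4)&0xf = 0x7  ←
type:4 @ bit 0 → (0x78>>0)&0xf = 0x8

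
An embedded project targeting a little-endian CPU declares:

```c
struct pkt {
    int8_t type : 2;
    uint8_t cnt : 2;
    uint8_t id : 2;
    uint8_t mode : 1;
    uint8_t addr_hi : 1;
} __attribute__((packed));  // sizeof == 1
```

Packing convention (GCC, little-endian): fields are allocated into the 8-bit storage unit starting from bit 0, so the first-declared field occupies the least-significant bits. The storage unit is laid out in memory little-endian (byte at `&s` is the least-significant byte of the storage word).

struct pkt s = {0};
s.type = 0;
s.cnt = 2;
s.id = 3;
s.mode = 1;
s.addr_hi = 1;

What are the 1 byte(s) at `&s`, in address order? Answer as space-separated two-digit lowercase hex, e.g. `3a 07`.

type:2 = 0 → 0x0 << 0 → word 0x00
cnt:2 = 2 → 0x2 << 2 → word 0x08
id:2 = 3 → 0x3 << 4 → word 0x38
mode:1 = 1 → 0x1 << 6 → word 0x78
addr_hi:1 = 1 → 0x1 << 7 → word 0xf8
word = 0xf8 → little-endian bytes:
  [0]=0xf8

f8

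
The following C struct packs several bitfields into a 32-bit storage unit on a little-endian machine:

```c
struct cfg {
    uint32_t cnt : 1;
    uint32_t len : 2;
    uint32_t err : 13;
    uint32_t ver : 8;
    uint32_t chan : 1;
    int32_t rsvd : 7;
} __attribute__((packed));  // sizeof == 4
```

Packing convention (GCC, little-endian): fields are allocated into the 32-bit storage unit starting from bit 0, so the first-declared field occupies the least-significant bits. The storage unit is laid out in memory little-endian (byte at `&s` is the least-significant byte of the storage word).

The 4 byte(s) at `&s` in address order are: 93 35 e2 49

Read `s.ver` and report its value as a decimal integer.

226

[0]=0x93 [1]=0x35 [2]=0xe2 [3]=0x49 (little-endian) → word 0x49e23593
cnt [0+:1] = (word>>0) & 0x1 = 1
len [1+:2] = (word>>1) & 0x3 = 1
err [3+:13] = (word>>3) & 0x1fff = 1714
ver [16+:8] = (word>>16) & 0xff = 226  ←
chan [24+:1] = (word>>24) & 0x1 = 1
rsvd [25+:7] = (word>>25) & 0x7f = 36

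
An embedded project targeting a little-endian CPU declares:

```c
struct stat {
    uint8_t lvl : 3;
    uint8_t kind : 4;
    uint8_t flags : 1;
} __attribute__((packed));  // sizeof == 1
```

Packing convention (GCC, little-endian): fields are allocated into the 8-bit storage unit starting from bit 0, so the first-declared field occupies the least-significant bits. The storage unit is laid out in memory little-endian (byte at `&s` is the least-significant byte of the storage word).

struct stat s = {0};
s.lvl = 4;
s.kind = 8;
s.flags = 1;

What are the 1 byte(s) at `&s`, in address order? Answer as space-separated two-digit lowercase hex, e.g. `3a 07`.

[0+:3] lvl=4 & 0x7 = 0x4; word=0x04
[3+:4] kind=8 & 0xf = 0x8; word=0x44
[7+:1] flags=1 & 0x1 = 0x1; word=0xc4
word = 0xc4 → little-endian bytes:
  [0]=0xc4

c4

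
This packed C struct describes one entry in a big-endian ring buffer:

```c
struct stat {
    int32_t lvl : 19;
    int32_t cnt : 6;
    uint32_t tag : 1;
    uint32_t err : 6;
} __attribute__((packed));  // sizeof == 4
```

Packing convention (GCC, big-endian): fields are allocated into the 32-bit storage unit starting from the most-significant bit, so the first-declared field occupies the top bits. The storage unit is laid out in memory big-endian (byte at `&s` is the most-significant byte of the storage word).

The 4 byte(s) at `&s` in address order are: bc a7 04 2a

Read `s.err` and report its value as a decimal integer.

[0]=0xbc [1]=0xa7 [2]=0x04 [3]=0x2a (big-endian) → word 0xbca7042a
lvl:19 @ bit 13 → (0xbca7042a>>13)&0x7ffff = 0x5e538
cnt:6 @ bit 7 → (0xbca7042a>>7)&0x3f = 0x8
tag:1 @ bit 6 → (0xbca7042a>>6)&0x1 = 0x0
err:6 @ bit 0 → (0xbca7042a>>0)&0x3f = 0x2a  ←

42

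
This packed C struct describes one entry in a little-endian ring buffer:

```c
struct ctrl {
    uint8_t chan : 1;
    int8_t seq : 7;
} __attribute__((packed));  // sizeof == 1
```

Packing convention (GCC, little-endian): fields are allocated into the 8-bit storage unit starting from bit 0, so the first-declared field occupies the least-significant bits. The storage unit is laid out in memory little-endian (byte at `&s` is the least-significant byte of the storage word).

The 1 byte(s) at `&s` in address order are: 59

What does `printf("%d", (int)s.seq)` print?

44

[0]=0x59 (little-endian) → word 0x59
chan [0+:1] = (word>>0) & 0x1 = 1
seq [1+:7] = (word>>1) & 0x7f = 44  ←
seq signed 7b, MSB=0: value = 44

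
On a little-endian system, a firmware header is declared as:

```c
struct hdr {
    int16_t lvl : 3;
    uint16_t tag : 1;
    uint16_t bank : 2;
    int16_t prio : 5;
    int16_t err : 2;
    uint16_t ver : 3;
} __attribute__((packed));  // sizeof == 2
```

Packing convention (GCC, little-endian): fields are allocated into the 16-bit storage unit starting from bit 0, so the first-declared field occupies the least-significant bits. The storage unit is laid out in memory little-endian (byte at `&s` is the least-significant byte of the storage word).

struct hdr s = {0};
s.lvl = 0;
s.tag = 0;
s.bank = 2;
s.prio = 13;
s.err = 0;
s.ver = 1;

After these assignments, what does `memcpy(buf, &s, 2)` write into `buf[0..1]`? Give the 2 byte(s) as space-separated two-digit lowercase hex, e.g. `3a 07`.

60 23

[0+:3] lvl=0 & 0x7 = 0x0; word=0x0000
[3+:1] tag=0 & 0x1 = 0x0; word=0x0000
[4+:2] bank=2 & 0x3 = 0x2; word=0x0020
[6+:5] prio=13 & 0x1f = 0xd; word=0x0360
[11+:2] err=0 & 0x3 = 0x0; word=0x0360
[13+:3] ver=1 & 0x7 = 0x1; word=0x2360
word = 0x2360 → little-endian bytes:
  [0]=0x60  [1]=0x23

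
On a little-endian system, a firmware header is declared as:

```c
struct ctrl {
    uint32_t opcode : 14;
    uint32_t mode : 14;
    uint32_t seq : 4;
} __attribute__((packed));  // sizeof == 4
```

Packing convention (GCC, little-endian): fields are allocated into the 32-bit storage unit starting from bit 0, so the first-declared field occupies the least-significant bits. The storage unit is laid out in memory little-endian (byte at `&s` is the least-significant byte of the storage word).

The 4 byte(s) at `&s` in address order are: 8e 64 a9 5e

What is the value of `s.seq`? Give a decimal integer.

[0]=0x8e [1]=0x64 [2]=0xa9 [3]=0x5e (little-endian) → word 0x5ea9648e
opcode [0+:14] = (word>>0) & 0x3fff = 9358
mode [14+:14] = (word>>14) & 0x3fff = 15013
seq [28+:4] = (word>>28) & 0xf = 5  ←

5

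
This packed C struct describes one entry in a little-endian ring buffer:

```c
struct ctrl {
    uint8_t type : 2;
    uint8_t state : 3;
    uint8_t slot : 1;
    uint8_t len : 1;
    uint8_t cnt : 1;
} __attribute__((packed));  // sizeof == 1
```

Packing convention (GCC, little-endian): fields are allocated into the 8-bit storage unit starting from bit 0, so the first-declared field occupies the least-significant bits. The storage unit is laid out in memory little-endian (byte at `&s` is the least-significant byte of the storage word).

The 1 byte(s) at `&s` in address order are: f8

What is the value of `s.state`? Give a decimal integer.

6

[0]=0xf8 (little-endian) → word 0xf8
type:2 @ bit 0 → (0xf8>>0)&0x3 = 0x0
state:3 @ bit 2 → (0xf8>>2)&0x7 = 0x6  ←
slot:1 @ bit 5 → (0xf8>>5)&0x1 = 0x1
len:1 @ bit 6 → (0xf8>>6)&0x1 = 0x1
cnt:1 @ bit 7 → (0xf8>>7)&0x1 = 0x1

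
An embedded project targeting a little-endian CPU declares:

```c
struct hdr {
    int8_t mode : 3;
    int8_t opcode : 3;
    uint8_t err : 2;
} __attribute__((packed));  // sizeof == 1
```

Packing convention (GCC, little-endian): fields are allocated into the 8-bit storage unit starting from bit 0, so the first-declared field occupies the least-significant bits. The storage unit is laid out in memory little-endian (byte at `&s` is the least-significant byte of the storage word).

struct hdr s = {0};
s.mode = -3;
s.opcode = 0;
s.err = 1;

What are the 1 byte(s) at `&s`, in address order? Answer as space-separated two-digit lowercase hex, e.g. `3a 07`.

mode (3b) val=-3 bits=0x5 at bit 0: 0x05
opcode (3b) val=0 bits=0x0 at bit 3: 0x05
err (2b) val=1 bits=0x1 at bit 6: 0x45
word = 0x45 → little-endian bytes:
  [0]=0x45

45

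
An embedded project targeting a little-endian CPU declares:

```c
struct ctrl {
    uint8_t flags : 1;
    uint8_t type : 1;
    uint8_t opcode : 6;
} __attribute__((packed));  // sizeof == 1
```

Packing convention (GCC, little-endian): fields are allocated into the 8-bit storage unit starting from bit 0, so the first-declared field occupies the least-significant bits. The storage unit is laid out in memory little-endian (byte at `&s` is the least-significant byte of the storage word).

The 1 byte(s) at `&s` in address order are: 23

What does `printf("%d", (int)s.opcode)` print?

8

[0]=0x23 (little-endian) → word 0x23
flags [0+:1] = (word>>0) & 0x1 = 1
type [1+:1] = (word>>1) & 0x1 = 1
opcode [2+:6] = (word>>2) & 0x3f = 8  ←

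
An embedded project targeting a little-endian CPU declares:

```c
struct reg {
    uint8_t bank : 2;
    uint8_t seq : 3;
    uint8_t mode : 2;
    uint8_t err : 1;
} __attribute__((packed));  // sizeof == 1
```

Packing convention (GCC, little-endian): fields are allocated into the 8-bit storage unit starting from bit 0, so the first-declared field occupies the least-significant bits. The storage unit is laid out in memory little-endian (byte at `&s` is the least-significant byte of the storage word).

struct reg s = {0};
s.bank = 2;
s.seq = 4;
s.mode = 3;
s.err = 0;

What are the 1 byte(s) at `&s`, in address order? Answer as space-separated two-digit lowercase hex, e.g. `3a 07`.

bank:2 = 2 → 0x2 << 0 → word 0x02
seq:3 = 4 → 0x4 << 2 → word 0x12
mode:2 = 3 → 0x3 << 5 → word 0x72
err:1 = 0 → 0x0 << 7 → word 0x72
word = 0x72 → little-endian bytes:
  [0]=0x72

72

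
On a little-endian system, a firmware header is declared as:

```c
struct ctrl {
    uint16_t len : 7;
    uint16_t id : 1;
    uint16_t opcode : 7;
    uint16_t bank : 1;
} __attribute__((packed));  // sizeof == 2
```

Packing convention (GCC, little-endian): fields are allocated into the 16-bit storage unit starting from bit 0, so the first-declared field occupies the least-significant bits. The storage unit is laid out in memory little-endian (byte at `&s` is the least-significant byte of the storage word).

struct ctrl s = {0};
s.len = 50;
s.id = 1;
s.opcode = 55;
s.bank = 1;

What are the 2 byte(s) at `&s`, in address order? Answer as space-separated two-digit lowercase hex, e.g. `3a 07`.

[0+:7] len=50 & 0x7f = 0x32; word=0x0032
[7+:1] id=1 & 0x1 = 0x1; word=0x00b2
[8+:7] opcode=55 & 0x7f = 0x37; word=0x37b2
[15+:1] bank=1 & 0x1 = 0x1; word=0xb7b2
word = 0xb7b2 → little-endian bytes:
  [0]=0xb2  [1]=0xb7

b2 b7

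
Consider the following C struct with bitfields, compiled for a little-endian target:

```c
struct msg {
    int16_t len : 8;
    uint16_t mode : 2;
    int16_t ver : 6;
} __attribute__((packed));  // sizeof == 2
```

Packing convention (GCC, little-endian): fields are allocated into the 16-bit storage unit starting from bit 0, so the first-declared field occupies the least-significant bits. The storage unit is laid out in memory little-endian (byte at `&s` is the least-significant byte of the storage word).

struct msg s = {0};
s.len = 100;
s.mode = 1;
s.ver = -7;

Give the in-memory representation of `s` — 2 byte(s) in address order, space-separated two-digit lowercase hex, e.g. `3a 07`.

64 e5

len (8b) val=100 bits=0x64 at bit 0: 0x0064
mode (2b) val=1 bits=0x1 at bit 8: 0x0164
ver (6b) val=-7 bits=0x39 at bit 10: 0xe564
word = 0xe564 → little-endian bytes:
  [0]=0x64  [1]=0xe5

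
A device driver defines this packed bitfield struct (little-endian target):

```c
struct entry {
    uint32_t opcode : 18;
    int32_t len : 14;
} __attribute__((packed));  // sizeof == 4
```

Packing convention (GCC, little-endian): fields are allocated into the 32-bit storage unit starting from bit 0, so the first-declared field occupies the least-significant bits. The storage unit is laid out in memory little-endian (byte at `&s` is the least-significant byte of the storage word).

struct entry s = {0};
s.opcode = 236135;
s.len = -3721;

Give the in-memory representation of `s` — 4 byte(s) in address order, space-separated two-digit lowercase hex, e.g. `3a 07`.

67 9a df c5

opcode:18 = 236135 → 0x39a67 << 0 → word 0x00039a67
len:14 = -3721 → 0x3177 << 18 → word 0xc5df9a67
word = 0xc5df9a67 → little-endian bytes:
  [0]=0x67  [1]=0x9a  [2]=0xdf  [3]=0xc5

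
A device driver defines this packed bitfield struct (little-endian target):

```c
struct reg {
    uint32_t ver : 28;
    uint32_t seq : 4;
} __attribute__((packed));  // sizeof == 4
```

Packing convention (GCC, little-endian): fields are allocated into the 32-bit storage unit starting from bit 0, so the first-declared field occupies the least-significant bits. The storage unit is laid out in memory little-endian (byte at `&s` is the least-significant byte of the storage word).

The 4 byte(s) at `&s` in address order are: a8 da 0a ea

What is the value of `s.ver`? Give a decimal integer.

168483496

[0]=0xa8 [1]=0xda [2]=0x0a [3]=0xea (little-endian) → word 0xea0adaa8
ver:28 @ bit 0 → (0xea0adaa8>>0)&0xfffffff = 0xa0adaa8  ←
seq:4 @ bit 28 → (0xea0adaa8>>28)&0xf = 0xe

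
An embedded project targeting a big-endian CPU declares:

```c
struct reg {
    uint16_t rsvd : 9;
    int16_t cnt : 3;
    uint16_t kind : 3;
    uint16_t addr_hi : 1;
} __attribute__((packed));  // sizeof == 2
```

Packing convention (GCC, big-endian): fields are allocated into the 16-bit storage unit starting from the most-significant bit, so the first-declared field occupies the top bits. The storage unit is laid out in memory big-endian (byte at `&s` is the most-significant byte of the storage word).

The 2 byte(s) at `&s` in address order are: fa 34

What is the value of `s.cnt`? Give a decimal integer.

3

[0]=0xfa [1]=0x34 (big-endian) → word 0xfa34
rsvd [7+:9] = (word>>7) & 0x1ff = 500
cnt [4+:3] = (word>>4) & 0x7 = 3  ←
kind [1+:3] = (word>>1) & 0x7 = 2
addr_hi [0+:1] = (word>>0) & 0x1 = 0
cnt signed 3b, MSB=0: value = 3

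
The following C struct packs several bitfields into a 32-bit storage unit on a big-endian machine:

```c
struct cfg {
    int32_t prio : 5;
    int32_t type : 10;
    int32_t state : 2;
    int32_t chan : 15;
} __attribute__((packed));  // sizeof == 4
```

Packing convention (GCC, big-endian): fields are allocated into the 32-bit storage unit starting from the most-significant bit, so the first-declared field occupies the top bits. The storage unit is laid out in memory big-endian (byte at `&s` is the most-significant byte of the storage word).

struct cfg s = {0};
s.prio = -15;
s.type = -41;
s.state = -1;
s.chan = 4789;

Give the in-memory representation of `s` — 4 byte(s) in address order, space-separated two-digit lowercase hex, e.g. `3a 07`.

prio (5b) val=-15 bits=0x11 at bit 27: 0x88000000
type (10b) val=-41 bits=0x3d7 at bit 17: 0x8fae0000
state (2b) val=-1 bits=0x3 at bit 15: 0x8faf8000
chan (15b) val=4789 bits=0x12b5 at bit 0: 0x8faf92b5
word = 0x8faf92b5 → big-endian bytes:
  [0]=0x8f  [1]=0xaf  [2]=0x92  [3]=0xb5

8f af 92 b5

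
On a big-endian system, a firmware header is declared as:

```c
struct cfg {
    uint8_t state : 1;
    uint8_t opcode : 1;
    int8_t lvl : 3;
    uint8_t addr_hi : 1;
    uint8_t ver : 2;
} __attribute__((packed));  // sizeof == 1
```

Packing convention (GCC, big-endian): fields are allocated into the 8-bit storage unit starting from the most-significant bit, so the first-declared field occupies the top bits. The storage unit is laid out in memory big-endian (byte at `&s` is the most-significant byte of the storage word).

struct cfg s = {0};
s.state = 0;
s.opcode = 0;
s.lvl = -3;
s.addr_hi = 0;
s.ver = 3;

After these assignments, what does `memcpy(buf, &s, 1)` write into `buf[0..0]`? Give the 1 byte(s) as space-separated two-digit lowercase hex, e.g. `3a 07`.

[7+:1] state=0 & 0x1 = 0x0; word=0x00
[6+:1] opcode=0 & 0x1 = 0x0; word=0x00
[3+:3] lvl=-3 & 0x7 = 0x5; word=0x28
[2+:1] addr_hi=0 & 0x1 = 0x0; word=0x28
[0+:2] ver=3 & 0x3 = 0x3; word=0x2b
word = 0x2b → big-endian bytes:
  [0]=0x2b

2b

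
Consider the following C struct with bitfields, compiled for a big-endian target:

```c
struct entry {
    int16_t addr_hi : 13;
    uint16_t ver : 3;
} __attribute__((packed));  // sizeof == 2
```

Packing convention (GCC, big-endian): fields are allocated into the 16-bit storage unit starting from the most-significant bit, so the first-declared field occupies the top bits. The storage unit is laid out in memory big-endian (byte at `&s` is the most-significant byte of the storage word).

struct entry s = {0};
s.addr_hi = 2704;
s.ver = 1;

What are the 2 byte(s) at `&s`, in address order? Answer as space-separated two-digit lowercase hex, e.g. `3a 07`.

54 81

[3+:13] addr_hi=2704 & 0x1fff = 0xa90; word=0x5480
[0+:3] ver=1 & 0x7 = 0x1; word=0x5481
word = 0x5481 → big-endian bytes:
  [0]=0x54  [1]=0x81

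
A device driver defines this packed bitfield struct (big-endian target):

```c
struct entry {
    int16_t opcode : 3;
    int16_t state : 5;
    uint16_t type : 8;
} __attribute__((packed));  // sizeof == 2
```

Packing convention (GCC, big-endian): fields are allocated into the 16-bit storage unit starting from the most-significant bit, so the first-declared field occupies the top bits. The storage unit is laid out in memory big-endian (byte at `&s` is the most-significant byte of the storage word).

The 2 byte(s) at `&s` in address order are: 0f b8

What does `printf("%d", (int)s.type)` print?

184

[0]=0x0f [1]=0xb8 (big-endian) → word 0x0fb8
opcode [13+:3] = (word>>13) & 0x7 = 0
state [8+:5] = (word>>8) & 0x1f = 15
type [0+:8] = (word>>0) & 0xff = 184  ←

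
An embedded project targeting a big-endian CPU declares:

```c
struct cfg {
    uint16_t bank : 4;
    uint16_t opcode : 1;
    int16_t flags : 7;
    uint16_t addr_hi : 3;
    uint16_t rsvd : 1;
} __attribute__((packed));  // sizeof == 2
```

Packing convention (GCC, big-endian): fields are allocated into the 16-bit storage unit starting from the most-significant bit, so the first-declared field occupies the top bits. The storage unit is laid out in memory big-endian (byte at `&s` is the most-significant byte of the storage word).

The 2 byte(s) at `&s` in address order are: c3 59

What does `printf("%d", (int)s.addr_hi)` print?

4

[0]=0xc3 [1]=0x59 (big-endian) → word 0xc359
bank:4 @ bit 12 → (0xc359>>12)&0xf = 0xc
opcode:1 @ bit 11 → (0xc359>>11)&0x1 = 0x0
flags:7 @ bit 4 → (0xc359>>4)&0x7f = 0x35
addr_hi:3 @ bit 1 → (0xc359>>1)&0x7 = 0x4  ←
rsvd:1 @ bit 0 → (0xc359>>0)&0x1 = 0x1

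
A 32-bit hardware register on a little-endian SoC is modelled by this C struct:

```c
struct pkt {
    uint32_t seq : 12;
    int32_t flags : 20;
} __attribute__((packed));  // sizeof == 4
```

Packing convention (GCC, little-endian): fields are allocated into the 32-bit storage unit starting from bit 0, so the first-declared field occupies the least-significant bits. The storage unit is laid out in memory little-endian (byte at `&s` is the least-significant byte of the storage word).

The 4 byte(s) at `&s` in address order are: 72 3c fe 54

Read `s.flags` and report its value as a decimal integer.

[0]=0x72 [1]=0x3c [2]=0xfe [3]=0x54 (little-endian) → word 0x54fe3c72
seq [0+:12] = (word>>0) & 0xfff = 3186
flags [12+:20] = (word>>12) & 0xfffff = 348131  ←
flags signed 20b, MSB=0: value = 348131

348131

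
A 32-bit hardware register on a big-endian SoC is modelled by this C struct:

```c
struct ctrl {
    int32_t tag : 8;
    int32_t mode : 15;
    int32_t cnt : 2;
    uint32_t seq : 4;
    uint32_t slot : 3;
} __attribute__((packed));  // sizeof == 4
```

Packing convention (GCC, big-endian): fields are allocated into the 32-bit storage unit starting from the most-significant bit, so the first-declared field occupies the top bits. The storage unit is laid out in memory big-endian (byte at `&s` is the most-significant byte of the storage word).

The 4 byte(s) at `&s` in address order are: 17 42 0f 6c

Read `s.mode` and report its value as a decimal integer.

[0]=0x17 [1]=0x42 [2]=0x0f [3]=0x6c (big-endian) → word 0x17420f6c
tag:8 @ bit 24 → (0x17420f6c>>24)&0xff = 0x17
mode:15 @ bit 9 → (0x17420f6c>>9)&0x7fff = 0x2107  ←
cnt:2 @ bit 7 → (0x17420f6c>>7)&0x3 = 0x2
seq:4 @ bit 3 → (0x17420f6c>>3)&0xf = 0xd
slot:3 @ bit 0 → (0x17420f6c>>0)&0x7 = 0x4
mode signed 15b, MSB=0: value = 8455

8455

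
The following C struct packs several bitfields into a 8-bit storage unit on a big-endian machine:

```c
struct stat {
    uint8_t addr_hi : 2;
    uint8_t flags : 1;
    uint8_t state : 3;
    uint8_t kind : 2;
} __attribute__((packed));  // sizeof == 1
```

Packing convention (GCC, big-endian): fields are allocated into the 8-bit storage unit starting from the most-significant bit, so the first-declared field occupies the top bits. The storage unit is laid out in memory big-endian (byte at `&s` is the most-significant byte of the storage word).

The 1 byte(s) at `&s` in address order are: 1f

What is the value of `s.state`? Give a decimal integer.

[0]=0x1f (big-endian) → word 0x1f
addr_hi [6+:2] = (word>>6) & 0x3 = 0
flags [5+:1] = (word>>5) & 0x1 = 0
state [2+:3] = (word>>2) & 0x7 = 7  ←
kind [0+:2] = (word>>0) & 0x3 = 3

7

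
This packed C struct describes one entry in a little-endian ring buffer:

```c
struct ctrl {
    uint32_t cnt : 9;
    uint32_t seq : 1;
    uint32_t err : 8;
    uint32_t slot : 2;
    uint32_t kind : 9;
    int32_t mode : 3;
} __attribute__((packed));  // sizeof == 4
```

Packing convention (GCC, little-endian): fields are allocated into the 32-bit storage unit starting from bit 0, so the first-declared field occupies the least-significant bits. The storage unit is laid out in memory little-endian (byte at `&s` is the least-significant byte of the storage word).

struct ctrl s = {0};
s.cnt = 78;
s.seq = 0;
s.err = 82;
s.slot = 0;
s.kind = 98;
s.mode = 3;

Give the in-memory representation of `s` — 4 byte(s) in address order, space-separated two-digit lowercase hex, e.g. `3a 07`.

4e 48 21 66

cnt (9b) val=78 bits=0x4e at bit 0: 0x0000004e
seq (1b) val=0 bits=0x0 at bit 9: 0x0000004e
err (8b) val=82 bits=0x52 at bit 10: 0x0001484e
slot (2b) val=0 bits=0x0 at bit 18: 0x0001484e
kind (9b) val=98 bits=0x62 at bit 20: 0x0621484e
mode (3b) val=3 bits=0x3 at bit 29: 0x6621484e
word = 0x6621484e → little-endian bytes:
  [0]=0x4e  [1]=0x48  [2]=0x21  [3]=0x66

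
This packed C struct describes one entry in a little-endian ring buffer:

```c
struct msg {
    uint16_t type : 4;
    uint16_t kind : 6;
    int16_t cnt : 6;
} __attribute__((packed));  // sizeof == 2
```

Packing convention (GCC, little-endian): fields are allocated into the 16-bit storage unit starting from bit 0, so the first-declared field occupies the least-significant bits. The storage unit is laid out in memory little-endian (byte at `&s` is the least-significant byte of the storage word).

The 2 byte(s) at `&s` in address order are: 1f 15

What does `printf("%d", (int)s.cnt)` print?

[0]=0x1f [1]=0x15 (little-endian) → word 0x151f
type:4 @ bit 0 → (0x151f>>0)&0xf = 0xf
kind:6 @ bit 4 → (0x151f>>4)&0x3f = 0x11
cnt:6 @ bit 10 → (0x151f>>10)&0x3f = 0x5  ←
cnt signed 6b, MSB=0: value = 5

5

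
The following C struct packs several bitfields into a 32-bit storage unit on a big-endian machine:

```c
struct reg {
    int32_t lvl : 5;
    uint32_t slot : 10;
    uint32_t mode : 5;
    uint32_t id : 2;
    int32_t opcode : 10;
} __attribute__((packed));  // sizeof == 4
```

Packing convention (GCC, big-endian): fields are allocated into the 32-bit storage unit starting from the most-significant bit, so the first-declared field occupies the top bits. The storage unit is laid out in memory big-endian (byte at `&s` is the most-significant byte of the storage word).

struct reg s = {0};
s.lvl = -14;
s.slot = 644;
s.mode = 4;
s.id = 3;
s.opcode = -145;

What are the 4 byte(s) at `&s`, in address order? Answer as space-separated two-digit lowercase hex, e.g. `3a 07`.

95 08 4f 6f

lvl (5b) val=-14 bits=0x12 at bit 27: 0x90000000
slot (10b) val=644 bits=0x284 at bit 17: 0x95080000
mode (5b) val=4 bits=0x4 at bit 12: 0x95084000
id (2b) val=3 bits=0x3 at bit 10: 0x95084c00
opcode (10b) val=-145 bits=0x36f at bit 0: 0x95084f6f
word = 0x95084f6f → big-endian bytes:
  [0]=0x95  [1]=0x08  [2]=0x4f  [3]=0x6f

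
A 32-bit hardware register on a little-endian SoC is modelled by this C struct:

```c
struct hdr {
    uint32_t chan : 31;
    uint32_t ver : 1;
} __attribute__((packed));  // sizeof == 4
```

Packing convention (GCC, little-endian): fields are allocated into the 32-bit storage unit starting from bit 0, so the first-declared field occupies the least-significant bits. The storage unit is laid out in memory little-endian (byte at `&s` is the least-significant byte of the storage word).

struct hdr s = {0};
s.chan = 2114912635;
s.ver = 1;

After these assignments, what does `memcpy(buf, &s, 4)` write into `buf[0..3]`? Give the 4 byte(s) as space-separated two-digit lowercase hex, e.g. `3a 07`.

chan (31b) val=2114912635 bits=0x7e0f017b at bit 0: 0x7e0f017b
ver (1b) val=1 bits=0x1 at bit 31: 0xfe0f017b
word = 0xfe0f017b → little-endian bytes:
  [0]=0x7b  [1]=0x01  [2]=0x0f  [3]=0xfe

7b 01 0f fe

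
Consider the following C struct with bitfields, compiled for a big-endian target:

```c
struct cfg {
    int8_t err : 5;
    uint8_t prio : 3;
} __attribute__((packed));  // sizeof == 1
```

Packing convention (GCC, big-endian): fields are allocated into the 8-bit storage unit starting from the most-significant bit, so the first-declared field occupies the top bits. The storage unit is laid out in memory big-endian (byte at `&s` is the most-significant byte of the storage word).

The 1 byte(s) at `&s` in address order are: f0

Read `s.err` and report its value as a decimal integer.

-2

[0]=0xf0 (big-endian) → word 0xf0
err [3+:5] = (word>>3) & 0x1f = 30  ←
prio [0+:3] = (word>>0) & 0x7 = 0
err signed 5b, MSB=1: 30 - 32 = -2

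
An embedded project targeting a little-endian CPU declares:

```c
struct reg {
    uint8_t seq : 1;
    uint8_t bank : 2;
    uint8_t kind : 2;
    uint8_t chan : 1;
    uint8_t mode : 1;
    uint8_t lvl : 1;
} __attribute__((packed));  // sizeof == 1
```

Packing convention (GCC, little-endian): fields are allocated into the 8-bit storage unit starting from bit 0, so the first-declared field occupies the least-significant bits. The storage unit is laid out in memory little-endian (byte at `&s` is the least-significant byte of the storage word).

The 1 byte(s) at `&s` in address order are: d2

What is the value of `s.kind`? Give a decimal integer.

[0]=0xd2 (little-endian) → word 0xd2
seq [0+:1] = (word>>0) & 0x1 = 0
bank [1+:2] = (word>>1) & 0x3 = 1
kind [3+:2] = (word>>3) & 0x3 = 2  ←
chan [5+:1] = (word>>5) & 0x1 = 0
mode [6+:1] = (word>>6) & 0x1 = 1
lvl [7+:1] = (word>>7) & 0x1 = 1

2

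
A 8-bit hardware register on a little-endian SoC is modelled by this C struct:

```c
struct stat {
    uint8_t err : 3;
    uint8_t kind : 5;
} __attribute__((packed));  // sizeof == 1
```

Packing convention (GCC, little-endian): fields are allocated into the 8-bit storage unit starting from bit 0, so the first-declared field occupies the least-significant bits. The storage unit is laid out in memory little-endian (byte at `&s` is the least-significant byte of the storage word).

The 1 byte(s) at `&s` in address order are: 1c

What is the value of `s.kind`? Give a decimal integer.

[0]=0x1c (little-endian) → word 0x1c
err:3 @ bit 0 → (0x1c>>0)&0x7 = 0x4
kind:5 @ bit 3 → (0x1c>>3)&0x1f = 0x3  ←

3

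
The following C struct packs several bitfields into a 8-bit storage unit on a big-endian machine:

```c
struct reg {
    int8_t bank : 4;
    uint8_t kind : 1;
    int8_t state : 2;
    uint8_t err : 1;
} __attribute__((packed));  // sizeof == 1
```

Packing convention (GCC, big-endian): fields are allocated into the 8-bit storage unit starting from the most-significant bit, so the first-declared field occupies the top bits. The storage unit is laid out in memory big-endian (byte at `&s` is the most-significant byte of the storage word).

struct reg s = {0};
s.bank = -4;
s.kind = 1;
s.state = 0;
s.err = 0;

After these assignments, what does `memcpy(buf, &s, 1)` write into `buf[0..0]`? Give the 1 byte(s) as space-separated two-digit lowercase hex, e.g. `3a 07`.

bank (4b) val=-4 bits=0xc at bit 4: 0xc0
kind (1b) val=1 bits=0x1 at bit 3: 0xc8
state (2b) val=0 bits=0x0 at bit 1: 0xc8
err (1b) val=0 bits=0x0 at bit 0: 0xc8
word = 0xc8 → big-endian bytes:
  [0]=0xc8

c8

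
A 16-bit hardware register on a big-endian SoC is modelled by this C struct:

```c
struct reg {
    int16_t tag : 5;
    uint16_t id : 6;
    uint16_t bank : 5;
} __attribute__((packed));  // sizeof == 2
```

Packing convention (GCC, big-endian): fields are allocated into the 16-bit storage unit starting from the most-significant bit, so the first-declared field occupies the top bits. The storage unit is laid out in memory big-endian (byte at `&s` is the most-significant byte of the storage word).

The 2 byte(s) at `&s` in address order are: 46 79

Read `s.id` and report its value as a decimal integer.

51

[0]=0x46 [1]=0x79 (big-endian) → word 0x4679
tag:5 @ bit 11 → (0x4679>>11)&0x1f = 0x8
id:6 @ bit 5 → (0x4679>>5)&0x3f = 0x33  ←
bank:5 @ bit 0 → (0x4679>>0)&0x1f = 0x19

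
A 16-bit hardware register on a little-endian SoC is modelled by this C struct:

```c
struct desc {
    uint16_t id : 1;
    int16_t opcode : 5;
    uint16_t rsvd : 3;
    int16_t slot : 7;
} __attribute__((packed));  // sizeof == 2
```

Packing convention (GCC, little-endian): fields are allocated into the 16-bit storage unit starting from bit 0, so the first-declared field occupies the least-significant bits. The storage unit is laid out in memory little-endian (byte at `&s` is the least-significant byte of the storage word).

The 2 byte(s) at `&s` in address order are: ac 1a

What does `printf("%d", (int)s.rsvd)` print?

2

[0]=0xac [1]=0x1a (little-endian) → word 0x1aac
id:1 @ bit 0 → (0x1aac>>0)&0x1 = 0x0
opcode:5 @ bit 1 → (0x1aac>>1)&0x1f = 0x16
rsvd:3 @ bit 6 → (0x1aac>>6)&0x7 = 0x2  ←
slot:7 @ bit 9 → (0x1aac>>9)&0x7f = 0xd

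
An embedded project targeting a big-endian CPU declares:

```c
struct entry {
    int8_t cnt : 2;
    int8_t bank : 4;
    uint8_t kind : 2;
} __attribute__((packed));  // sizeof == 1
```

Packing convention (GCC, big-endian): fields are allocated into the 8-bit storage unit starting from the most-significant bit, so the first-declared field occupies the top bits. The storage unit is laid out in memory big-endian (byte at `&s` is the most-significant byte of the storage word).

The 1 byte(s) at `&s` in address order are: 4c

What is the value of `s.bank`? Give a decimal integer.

[0]=0x4c (big-endian) → word 0x4c
cnt:2 @ bit 6 → (0x4c>>6)&0x3 = 0x1
bank:4 @ bit 2 → (0x4c>>2)&0xf = 0x3  ←
kind:2 @ bit 0 → (0x4c>>0)&0x3 = 0x0
bank signed 4b, MSB=0: value = 3

3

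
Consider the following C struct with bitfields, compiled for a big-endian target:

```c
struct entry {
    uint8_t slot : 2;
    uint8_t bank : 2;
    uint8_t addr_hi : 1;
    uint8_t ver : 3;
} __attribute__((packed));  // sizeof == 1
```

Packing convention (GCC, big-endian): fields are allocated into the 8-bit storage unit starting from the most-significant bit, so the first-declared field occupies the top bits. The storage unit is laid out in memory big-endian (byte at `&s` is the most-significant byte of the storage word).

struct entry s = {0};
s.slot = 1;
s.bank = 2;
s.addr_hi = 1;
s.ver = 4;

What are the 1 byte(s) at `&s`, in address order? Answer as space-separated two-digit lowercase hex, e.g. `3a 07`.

6c

slot (2b) val=1 bits=0x1 at bit 6: 0x40
bank (2b) val=2 bits=0x2 at bit 4: 0x60
addr_hi (1b) val=1 bits=0x1 at bit 3: 0x68
ver (3b) val=4 bits=0x4 at bit 0: 0x6c
word = 0x6c → big-endian bytes:
  [0]=0x6c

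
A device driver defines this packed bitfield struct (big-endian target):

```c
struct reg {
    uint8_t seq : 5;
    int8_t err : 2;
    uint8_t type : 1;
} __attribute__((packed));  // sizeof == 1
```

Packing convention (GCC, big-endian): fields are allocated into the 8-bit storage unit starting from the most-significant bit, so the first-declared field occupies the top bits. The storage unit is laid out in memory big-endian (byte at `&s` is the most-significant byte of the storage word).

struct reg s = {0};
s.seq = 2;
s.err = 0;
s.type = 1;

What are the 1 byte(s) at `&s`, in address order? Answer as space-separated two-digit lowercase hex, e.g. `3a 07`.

seq (5b) val=2 bits=0x2 at bit 3: 0x10
err (2b) val=0 bits=0x0 at bit 1: 0x10
type (1b) val=1 bits=0x1 at bit 0: 0x11
word = 0x11 → big-endian bytes:
  [0]=0x11

11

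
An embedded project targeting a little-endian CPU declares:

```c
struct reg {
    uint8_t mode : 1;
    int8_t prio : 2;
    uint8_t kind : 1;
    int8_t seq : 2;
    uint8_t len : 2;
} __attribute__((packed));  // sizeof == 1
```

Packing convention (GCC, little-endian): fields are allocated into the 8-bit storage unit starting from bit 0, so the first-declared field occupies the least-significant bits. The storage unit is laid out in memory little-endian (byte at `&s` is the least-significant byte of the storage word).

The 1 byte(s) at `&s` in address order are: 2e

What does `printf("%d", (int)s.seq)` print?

-2

[0]=0x2e (little-endian) → word 0x2e
mode:1 @ bit 0 → (0x2e>>0)&0x1 = 0x0
prio:2 @ bit 1 → (0x2e>>1)&0x3 = 0x3
kind:1 @ bit 3 → (0x2e>>3)&0x1 = 0x1
seq:2 @ bit 4 → (0x2e>>4)&0x3 = 0x2  ←
len:2 @ bit 6 → (0x2e>>6)&0x3 = 0x0
seq signed 2b, MSB=1: 2 - 4 = -2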